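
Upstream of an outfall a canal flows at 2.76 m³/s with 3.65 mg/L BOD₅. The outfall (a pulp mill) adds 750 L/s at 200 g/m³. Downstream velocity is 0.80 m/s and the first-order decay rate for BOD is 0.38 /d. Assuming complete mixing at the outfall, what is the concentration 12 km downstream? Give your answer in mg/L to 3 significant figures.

750 L/s = 0.75 m³/s.
After complete mixing, C₀ = (0.75·200 + 2.76·3.65) / 3.51 = 45.61 mg/L.
Travel time t = 1.2e+04 m / 0.80 m/s = 1.5e+04 s = 0.1736 d.
C = 45.61·exp(−0.38·0.1736) = 45.61·0.9362 = 42.69 mg/L.

42.7 mg/L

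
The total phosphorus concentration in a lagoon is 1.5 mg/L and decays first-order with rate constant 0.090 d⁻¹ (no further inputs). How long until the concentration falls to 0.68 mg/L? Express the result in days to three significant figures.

8.79 d

t = ln(C₀/C)/k = ln(1.5/0.68)/0.090 = 0.7911/0.090 = 8.79 d.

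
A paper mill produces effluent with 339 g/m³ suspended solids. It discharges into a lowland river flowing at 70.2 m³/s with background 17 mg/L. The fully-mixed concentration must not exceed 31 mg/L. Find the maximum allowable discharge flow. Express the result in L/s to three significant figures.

3190 L/s

Mass balance at complete mixing: C_std·(Q_w + Q_r) = Q_w·C_e + Q_r·C_b.
Rearranging, Q_w = Q_r·(C_std − C_b)/(C_e − C_std) = 70.2·(31 − 17) / (339 − 31) = 3.191 m³/s.
= 3191 L/s.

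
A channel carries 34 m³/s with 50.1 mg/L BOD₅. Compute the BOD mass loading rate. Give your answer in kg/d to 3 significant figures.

147000 kg/d

Mass flux = Q·C = 34 m³/s × 50.1 g/m³ = 1703 g/s.
= 1703 g/s × 86.4 = 1.472e+05 kg/d.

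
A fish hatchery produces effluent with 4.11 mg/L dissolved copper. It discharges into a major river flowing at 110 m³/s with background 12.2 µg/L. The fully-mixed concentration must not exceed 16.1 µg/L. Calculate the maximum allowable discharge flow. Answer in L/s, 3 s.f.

12.2 µg/L = 0.0122 mg/L.
16.1 µg/L = 0.0161 mg/L.
Mass balance at complete mixing: C_std·(Q_w + Q_r) = Q_w·C_e + Q_r·C_b.
Rearranging, Q_w = Q_r·(C_std − C_b)/(C_e − C_std) = 110·(0.0161 − 0.0122) / (4.11 − 0.0161) = 0.1048 m³/s.
= 104.8 L/s.

105 L/s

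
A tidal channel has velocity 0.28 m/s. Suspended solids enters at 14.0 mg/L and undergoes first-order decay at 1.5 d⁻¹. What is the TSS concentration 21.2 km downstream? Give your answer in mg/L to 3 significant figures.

Travel time t = 21.2 km / 0.28 m/s = 2.12e+04/0.28 = 7.571e+04 s = 0.8763 d.
First-order decay: C = 14.0·exp(−1.5·0.8763) = 14.0·0.2686 = 3.761 mg/L.

3.76 mg/L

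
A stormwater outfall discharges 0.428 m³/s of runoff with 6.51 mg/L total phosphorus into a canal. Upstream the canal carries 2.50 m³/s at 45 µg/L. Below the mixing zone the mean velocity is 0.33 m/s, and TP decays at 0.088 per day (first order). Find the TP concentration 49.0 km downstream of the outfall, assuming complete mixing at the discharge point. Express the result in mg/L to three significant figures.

45 µg/L = 0.045 mg/L.
After complete mixing, C₀ = (0.428·6.51 + 2.5·0.045) / 2.928 = 0.99 mg/L.
Travel time t = 4.9e+04 m / 0.33 m/s = 1.485e+05 s = 1.719 d.
C = 0.99·exp(−0.088·1.719) = 0.99·0.8596 = 0.8511 mg/L.

0.851 mg/L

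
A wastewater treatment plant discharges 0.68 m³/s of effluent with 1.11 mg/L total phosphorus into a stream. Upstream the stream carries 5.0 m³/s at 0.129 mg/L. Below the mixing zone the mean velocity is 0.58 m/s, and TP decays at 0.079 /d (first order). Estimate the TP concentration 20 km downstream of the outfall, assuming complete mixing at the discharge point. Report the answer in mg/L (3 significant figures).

After complete mixing, C₀ = (0.68·1.11 + 5·0.129) / 5.68 = 0.2464 mg/L.
Travel time t = 2e+04 m / 0.58 m/s = 3.448e+04 s = 0.3991 d.
C = 0.2464·exp(−0.079·0.3991) = 0.2464·0.969 = 0.2388 mg/L.

0.239 mg/L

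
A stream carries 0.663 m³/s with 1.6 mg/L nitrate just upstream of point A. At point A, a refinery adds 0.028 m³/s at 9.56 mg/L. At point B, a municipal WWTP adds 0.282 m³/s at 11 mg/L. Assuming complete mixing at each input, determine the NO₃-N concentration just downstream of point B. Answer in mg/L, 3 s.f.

4.55 mg/L

After input A: C = (0.663·1.6 + 0.028·9.56) / 0.691 = 1.923 mg/L.
After input B: C = (0.691·1.923 + 0.282·11) / 0.973 = 4.553 mg/L.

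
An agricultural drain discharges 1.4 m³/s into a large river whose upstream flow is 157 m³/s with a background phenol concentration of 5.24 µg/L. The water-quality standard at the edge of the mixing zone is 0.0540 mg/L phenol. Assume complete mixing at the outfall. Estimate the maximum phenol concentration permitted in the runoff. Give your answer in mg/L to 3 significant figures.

5.52 mg/L

5.24 µg/L = 0.00524 mg/L.
Mass balance: 0.054·158.4 = 1.4·Cₑ + 157·0.00524.
Cₑ = (8.554 − 0.8227) / 1.4 = 5.522 mg/L.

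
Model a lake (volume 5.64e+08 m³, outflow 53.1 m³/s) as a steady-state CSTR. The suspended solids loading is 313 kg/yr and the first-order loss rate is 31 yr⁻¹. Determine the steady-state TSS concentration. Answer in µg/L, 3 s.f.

Outflow Q = 53.1 m³/s × 3.156e+07 s/yr = 1.676e+09 m³/yr.
Steady-state CSTR mass balance: W = Q·C + k·V·C, so C = W/(Q + kV).
Q + kV = 1.676e+09 + 31·5.64e+08 = 1.916e+10 m³/yr.
C = 313/1.916e+10 = 1.634e-08 kg/m³ = 1.634e-05 mg/L = 0.01634 µg/L.

0.0163 µg/L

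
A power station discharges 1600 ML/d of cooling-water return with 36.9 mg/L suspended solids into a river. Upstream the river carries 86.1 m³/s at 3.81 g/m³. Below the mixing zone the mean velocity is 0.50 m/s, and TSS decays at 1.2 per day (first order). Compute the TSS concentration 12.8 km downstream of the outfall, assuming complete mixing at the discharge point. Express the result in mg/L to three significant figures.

1600 ML/d = 18.52 m³/s.
After complete mixing, C₀ = (18.52·36.9 + 86.1·3.81) / 104.6 = 9.667 mg/L.
Travel time t = 1.28e+04 m / 0.50 m/s = 2.56e+04 s = 0.2963 d.
C = 9.667·exp(−1.2·0.2963) = 9.667·0.7008 = 6.775 mg/L.

6.77 mg/L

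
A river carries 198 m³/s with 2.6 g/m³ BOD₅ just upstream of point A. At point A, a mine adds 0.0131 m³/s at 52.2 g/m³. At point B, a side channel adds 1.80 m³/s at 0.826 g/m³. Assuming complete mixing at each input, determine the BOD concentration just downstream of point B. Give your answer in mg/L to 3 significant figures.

2.59 mg/L

After input A: C = (198·2.6 + 0.0131·52.2) / 198 = 2.603 mg/L.
After input B: C = (198·2.603 + 1.8·0.826) / 199.8 = 2.587 mg/L.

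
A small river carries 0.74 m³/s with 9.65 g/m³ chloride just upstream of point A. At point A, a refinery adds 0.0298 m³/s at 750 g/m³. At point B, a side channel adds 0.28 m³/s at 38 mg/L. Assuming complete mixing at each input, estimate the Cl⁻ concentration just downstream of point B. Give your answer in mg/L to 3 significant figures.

After input A: C = (0.74·9.65 + 0.0298·750) / 0.7698 = 38.31 mg/L.
After input B: C = (0.7698·38.31 + 0.28·38) / 1.05 = 38.23 mg/L.

38.2 mg/L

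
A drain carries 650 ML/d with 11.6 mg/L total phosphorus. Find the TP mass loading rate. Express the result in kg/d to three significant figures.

7540 kg/d

650 ML/d = 7.523 m³/s.
Mass flux = Q·C = 7.523 m³/s × 11.6 g/m³ = 87.27 g/s.
= 87.27 g/s × 86.4 = 7540 kg/d.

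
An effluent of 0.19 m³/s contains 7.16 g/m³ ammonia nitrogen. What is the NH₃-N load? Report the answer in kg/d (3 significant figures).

118 kg/d

Mass flux = Q·C = 0.19 m³/s × 7.16 g/m³ = 1.36 g/s.
= 1.36 g/s × 86.4 = 117.5 kg/d.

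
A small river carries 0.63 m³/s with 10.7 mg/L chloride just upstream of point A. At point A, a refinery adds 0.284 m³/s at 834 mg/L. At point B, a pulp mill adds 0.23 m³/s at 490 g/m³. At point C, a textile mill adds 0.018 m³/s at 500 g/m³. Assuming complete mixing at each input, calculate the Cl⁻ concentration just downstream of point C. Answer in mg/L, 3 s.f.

314 mg/L

After input A: C = (0.63·10.7 + 0.284·834) / 0.914 = 266.5 mg/L.
After input B: C = (0.914·266.5 + 0.23·490) / 1.144 = 311.4 mg/L.
After input C: C = (1.144·311.4 + 0.018·500) / 1.162 = 314.4 mg/L.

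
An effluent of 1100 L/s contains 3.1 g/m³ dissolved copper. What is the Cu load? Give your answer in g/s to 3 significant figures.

1100 L/s = 1.1 m³/s.
Mass flux = Q·C = 1.1 m³/s × 3.1 g/m³ = 3.41 g/s.

3.41 g/s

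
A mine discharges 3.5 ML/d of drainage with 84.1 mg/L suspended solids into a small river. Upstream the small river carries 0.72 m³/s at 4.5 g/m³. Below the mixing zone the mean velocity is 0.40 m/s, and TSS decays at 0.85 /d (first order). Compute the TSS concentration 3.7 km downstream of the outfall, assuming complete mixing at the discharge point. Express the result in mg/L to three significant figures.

3.5 ML/d = 0.04051 m³/s.
After complete mixing, C₀ = (0.04051·84.1 + 0.72·4.5) / 0.7605 = 8.74 mg/L.
Travel time t = 3700 m / 0.40 m/s = 9250 s = 0.1071 d.
C = 8.74·exp(−0.85·0.1071) = 8.74·0.913 = 7.98 mg/L.

7.98 mg/L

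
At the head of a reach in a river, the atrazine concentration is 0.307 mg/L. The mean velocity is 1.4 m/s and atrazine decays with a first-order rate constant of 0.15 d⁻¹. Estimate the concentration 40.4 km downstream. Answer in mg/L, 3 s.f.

Travel time t = 40.4 km / 1.4 m/s = 4.04e+04/1.4 = 2.886e+04 s = 0.334 d.
First-order decay: C = 0.307·exp(−0.15·0.334) = 0.307·0.9511 = 0.292 mg/L.

0.292 mg/L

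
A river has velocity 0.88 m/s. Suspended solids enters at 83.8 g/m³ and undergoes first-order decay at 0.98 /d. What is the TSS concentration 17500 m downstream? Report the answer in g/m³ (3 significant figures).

Travel time t = 17500 m / 0.88 m/s = 1.75e+04/0.88 = 1.989e+04 s = 0.2302 d.
First-order decay: C = 83.8·exp(−0.98·0.2302) = 83.8·0.7981 = 66.88 g/m³.

66.9 g/m³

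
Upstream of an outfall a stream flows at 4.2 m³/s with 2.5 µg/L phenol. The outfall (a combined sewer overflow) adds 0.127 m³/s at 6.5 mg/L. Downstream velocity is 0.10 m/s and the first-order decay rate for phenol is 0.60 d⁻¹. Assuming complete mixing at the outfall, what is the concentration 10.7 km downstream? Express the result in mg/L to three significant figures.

0.0919 mg/L

2.5 µg/L = 0.0025 mg/L.
After complete mixing, C₀ = (0.127·6.5 + 4.2·0.0025) / 4.327 = 0.1932 mg/L.
Travel time t = 1.07e+04 m / 0.10 m/s = 1.07e+05 s = 1.238 d.
C = 0.1932·exp(−0.60·1.238) = 0.1932·0.4757 = 0.0919 mg/L.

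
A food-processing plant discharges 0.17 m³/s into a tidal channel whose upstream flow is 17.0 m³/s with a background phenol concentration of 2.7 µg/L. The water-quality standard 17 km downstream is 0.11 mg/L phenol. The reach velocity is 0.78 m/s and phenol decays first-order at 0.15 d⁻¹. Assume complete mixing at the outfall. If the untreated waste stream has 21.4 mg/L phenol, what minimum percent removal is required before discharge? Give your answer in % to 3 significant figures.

47.3 %

2.7 µg/L = 0.0027 mg/L.
Travel time to the compliance point: t = 1.7e+04/0.78 = 2.179e+04 s = 0.2523 d; decay factor exp(−0.15·0.2523) = 0.9629.
So the concentration just after mixing may be at most 0.11/0.9629 = 0.1142 mg/L.
Mass balance: 0.1142·17.17 = 0.17·Cₑ + 17·0.0027.
Cₑ = (1.962 − 0.0459) / 0.17 = 11.27 mg/L.
Required removal = 1 − 11.27/21.4 = 47.34 %.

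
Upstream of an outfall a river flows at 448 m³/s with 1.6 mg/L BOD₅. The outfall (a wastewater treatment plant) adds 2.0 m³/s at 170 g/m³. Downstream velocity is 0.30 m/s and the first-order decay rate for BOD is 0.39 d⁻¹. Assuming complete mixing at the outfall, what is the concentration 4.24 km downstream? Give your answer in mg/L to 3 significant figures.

After complete mixing, C₀ = (2·170 + 448·1.6) / 450 = 2.348 mg/L.
Travel time t = 4240 m / 0.30 m/s = 1.413e+04 s = 0.1636 d.
C = 2.348·exp(−0.39·0.1636) = 2.348·0.9382 = 2.203 mg/L.

2.20 mg/L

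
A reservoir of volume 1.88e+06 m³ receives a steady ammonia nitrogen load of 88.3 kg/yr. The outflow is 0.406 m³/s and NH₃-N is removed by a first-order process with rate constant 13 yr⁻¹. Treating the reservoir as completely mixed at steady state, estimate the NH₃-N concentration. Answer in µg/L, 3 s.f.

Outflow Q = 0.406 m³/s × 3.156e+07 s/yr = 1.281e+07 m³/yr.
Steady-state CSTR mass balance: W = Q·C + k·V·C, so C = W/(Q + kV).
Q + kV = 1.281e+07 + 13·1.88e+06 = 3.725e+07 m³/yr.
C = 88.3/3.725e+07 = 2.37e-06 kg/m³ = 0.00237 mg/L = 2.37 µg/L.

2.37 µg/L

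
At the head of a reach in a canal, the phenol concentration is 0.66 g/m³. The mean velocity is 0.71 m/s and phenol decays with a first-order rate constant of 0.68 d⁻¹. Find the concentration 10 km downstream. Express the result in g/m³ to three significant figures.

0.591 g/m³

Travel time t = 10 km / 0.71 m/s = 1e+04/0.71 = 1.408e+04 s = 0.163 d.
First-order decay: C = 0.66·exp(−0.68·0.163) = 0.66·0.8951 = 0.5907 g/m³.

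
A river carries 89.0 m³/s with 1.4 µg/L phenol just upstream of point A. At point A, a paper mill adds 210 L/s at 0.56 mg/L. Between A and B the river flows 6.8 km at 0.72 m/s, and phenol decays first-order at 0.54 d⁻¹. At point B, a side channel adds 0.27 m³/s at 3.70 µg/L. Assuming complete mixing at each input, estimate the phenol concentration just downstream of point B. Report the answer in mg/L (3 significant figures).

1.4 µg/L = 0.0014 mg/L.
210 L/s = 0.21 m³/s.
After input A: C = (89·0.0014 + 0.21·0.56) / 89.21 = 0.002715 mg/L.
Over the 6.8 km reach to input B (t = 9444 s = 0.1093 d), decay gives C = 0.002715·exp(−0.54·0.1093) = 0.002559 mg/L.
3.70 µg/L = 0.0037 mg/L.
After input B: C = (89.21·0.002559 + 0.27·0.0037) / 89.48 = 0.002563 mg/L.

0.00256 mg/L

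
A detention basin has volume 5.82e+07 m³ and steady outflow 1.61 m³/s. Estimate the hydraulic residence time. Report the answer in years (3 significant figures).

1.15 yr

Q = 1.61 m³/s × 3.156e+07 s/yr = 5.081e+07 m³/yr.
Hydraulic residence time τ = V/Q = 5.82e+07/5.081e+07 = 1.145 yr.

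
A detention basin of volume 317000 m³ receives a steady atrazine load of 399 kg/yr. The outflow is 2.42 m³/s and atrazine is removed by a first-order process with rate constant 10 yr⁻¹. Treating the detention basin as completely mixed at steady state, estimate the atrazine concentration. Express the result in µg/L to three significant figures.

5.02 µg/L

Outflow Q = 2.42 m³/s × 3.156e+07 s/yr = 7.637e+07 m³/yr.
Steady-state CSTR mass balance: W = Q·C + k·V·C, so C = W/(Q + kV).
Q + kV = 7.637e+07 + 10·317000 = 7.954e+07 m³/yr.
C = 399/7.954e+07 = 5.016e-06 kg/m³ = 0.005016 mg/L = 5.016 µg/L.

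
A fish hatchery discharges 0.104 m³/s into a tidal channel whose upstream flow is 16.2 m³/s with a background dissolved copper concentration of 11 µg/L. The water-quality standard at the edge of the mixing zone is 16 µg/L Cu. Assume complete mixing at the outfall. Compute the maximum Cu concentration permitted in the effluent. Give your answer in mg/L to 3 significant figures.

11 µg/L = 0.011 mg/L.
16 µg/L = 0.016 mg/L.
Mass balance: 0.016·16.3 = 0.104·Cₑ + 16.2·0.011.
Cₑ = (0.2609 − 0.1782) / 0.104 = 0.7948 mg/L.

0.795 mg/L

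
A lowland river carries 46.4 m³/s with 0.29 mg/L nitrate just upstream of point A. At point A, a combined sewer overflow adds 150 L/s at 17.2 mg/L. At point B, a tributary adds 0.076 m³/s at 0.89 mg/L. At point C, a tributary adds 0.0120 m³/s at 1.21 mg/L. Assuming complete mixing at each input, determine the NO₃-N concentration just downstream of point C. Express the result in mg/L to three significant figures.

150 L/s = 0.15 m³/s.
After input A: C = (46.4·0.29 + 0.15·17.2) / 46.55 = 0.3445 mg/L.
After input B: C = (46.55·0.3445 + 0.076·0.89) / 46.63 = 0.3454 mg/L.
After input C: C = (46.63·0.3454 + 0.012·1.21) / 46.64 = 0.3456 mg/L.

0.346 mg/L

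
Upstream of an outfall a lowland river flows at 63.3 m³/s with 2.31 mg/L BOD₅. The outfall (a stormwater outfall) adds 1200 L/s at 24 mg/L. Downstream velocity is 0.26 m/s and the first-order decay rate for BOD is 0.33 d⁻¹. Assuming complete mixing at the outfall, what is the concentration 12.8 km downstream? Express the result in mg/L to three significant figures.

1200 L/s = 1.2 m³/s.
After complete mixing, C₀ = (1.2·24 + 63.3·2.31) / 64.5 = 2.714 mg/L.
Travel time t = 1.28e+04 m / 0.26 m/s = 4.923e+04 s = 0.5698 d.
C = 2.714·exp(−0.33·0.5698) = 2.714·0.8286 = 2.248 mg/L.

2.25 mg/L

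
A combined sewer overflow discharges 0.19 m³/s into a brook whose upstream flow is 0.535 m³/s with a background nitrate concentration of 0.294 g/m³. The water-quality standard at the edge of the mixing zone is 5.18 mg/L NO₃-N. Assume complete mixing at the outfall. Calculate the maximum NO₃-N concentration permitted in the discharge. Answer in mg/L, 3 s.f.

18.9 mg/L

Mass balance: 5.18·0.725 = 0.19·Cₑ + 0.535·0.294.
Cₑ = (3.756 − 0.1573) / 0.19 = 18.94 mg/L.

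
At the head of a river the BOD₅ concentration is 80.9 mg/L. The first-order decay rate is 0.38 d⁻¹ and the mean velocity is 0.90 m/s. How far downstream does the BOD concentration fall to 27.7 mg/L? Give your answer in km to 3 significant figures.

219 km

From C = C₀·e^(−kt), t = ln(C₀/C)/k = ln(80.9/27.7)/0.38 = 1.072/0.38 = 2.82 d.
Distance = v·t = 0.90 m/s × 2.437e+05 s = 2.193e+05 m = 219.3 km.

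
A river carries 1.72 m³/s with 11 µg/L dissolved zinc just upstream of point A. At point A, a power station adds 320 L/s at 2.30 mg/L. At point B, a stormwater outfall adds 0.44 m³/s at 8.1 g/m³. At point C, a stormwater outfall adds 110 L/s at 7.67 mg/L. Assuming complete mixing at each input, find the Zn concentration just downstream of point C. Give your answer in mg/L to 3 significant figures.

1.99 mg/L

11 µg/L = 0.011 mg/L.
320 L/s = 0.32 m³/s.
After input A: C = (1.72·0.011 + 0.32·2.3) / 2.04 = 0.3701 mg/L.
After input B: C = (2.04·0.3701 + 0.44·8.1) / 2.48 = 1.742 mg/L.
110 L/s = 0.11 m³/s.
After input C: C = (2.48·1.742 + 0.11·7.67) / 2.59 = 1.993 mg/L.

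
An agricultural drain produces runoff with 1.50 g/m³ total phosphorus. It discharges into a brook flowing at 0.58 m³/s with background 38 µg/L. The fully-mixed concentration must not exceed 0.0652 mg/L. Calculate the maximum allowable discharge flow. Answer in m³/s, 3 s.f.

0.0110 m³/s

38 µg/L = 0.038 mg/L.
Mass balance at complete mixing: C_std·(Q_w + Q_r) = Q_w·C_e + Q_r·C_b.
Rearranging, Q_w = Q_r·(C_std − C_b)/(C_e − C_std) = 0.58·(0.0652 − 0.038) / (1.5 − 0.0652) = 0.011 m³/s.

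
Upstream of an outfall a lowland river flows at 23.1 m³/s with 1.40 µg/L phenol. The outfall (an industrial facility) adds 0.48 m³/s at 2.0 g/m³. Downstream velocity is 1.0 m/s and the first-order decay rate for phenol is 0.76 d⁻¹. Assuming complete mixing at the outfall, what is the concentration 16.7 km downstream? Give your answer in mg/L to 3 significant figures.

0.0363 mg/L

1.40 µg/L = 0.0014 mg/L.
After complete mixing, C₀ = (0.48·2 + 23.1·0.0014) / 23.58 = 0.04208 mg/L.
Travel time t = 1.67e+04 m / 1.0 m/s = 1.67e+04 s = 0.1933 d.
C = 0.04208·exp(−0.76·0.1933) = 0.04208·0.8634 = 0.03633 mg/L.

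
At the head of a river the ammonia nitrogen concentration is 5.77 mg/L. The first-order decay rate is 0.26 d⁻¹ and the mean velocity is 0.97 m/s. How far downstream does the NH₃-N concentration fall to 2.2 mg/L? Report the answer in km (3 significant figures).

311 km

From C = C₀·e^(−kt), t = ln(C₀/C)/k = ln(5.77/2.2)/0.26 = 0.9642/0.26 = 3.709 d.
Distance = v·t = 0.97 m/s × 3.204e+05 s = 3.108e+05 m = 310.8 km.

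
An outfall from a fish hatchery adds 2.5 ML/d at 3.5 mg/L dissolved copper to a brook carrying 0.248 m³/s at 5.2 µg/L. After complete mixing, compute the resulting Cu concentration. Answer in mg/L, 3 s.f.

2.5 ML/d = 0.02894 m³/s.
5.2 µg/L = 0.0052 mg/L.
By mass balance at complete mixing, C = (0.02894·3.5 + 0.248·0.0052) / (0.02894 + 0.248) = 0.1026/0.2769 = 0.3703 mg/L.

0.370 mg/L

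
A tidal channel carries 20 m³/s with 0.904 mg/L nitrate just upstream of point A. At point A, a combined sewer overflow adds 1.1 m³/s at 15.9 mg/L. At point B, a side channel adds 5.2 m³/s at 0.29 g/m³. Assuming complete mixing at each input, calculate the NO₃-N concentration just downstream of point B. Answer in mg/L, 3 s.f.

After input A: C = (20·0.904 + 1.1·15.9) / 21.1 = 1.686 mg/L.
After input B: C = (21.1·1.686 + 5.2·0.29) / 26.3 = 1.41 mg/L.

1.41 mg/L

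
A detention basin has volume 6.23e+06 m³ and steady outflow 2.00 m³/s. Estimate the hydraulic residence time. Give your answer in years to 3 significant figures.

0.0987 yr

Q = 2.00 m³/s × 3.156e+07 s/yr = 6.312e+07 m³/yr.
Hydraulic residence time τ = V/Q = 6.23e+06/6.312e+07 = 0.09871 yr.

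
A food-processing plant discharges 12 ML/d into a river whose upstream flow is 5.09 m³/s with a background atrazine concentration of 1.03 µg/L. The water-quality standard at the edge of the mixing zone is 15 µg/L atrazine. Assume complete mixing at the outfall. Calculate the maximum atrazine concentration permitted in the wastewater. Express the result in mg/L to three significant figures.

12 ML/d = 0.1389 m³/s.
1.03 µg/L = 0.00103 mg/L.
15 µg/L = 0.015 mg/L.
Mass balance: 0.015·5.229 = 0.1389·Cₑ + 5.09·0.00103.
Cₑ = (0.07843 − 0.005243) / 0.1389 = 0.527 mg/L.

0.527 mg/L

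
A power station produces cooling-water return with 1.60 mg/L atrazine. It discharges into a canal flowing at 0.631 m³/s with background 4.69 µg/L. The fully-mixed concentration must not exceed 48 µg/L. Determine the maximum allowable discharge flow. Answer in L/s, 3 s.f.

17.6 L/s

4.69 µg/L = 0.00469 mg/L.
48 µg/L = 0.048 mg/L.
Mass balance at complete mixing: C_std·(Q_w + Q_r) = Q_w·C_e + Q_r·C_b.
Rearranging, Q_w = Q_r·(C_std − C_b)/(C_e − C_std) = 0.631·(0.048 − 0.00469) / (1.6 − 0.048) = 0.01761 m³/s.
= 17.61 L/s.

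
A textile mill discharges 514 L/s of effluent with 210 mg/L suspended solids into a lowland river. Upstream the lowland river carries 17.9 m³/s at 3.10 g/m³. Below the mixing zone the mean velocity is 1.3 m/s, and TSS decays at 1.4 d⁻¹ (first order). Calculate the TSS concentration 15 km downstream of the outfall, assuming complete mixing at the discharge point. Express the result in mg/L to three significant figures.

7.36 mg/L

514 L/s = 0.514 m³/s.
After complete mixing, C₀ = (0.514·210 + 17.9·3.1) / 18.41 = 8.875 mg/L.
Travel time t = 1.5e+04 m / 1.3 m/s = 1.154e+04 s = 0.1335 d.
C = 8.875·exp(−1.4·0.1335) = 8.875·0.8295 = 7.362 mg/L.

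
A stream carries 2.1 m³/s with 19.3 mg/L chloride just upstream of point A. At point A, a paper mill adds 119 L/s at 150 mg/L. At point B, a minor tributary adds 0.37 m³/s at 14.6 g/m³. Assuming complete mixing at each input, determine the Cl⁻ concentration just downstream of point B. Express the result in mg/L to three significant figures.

119 L/s = 0.119 m³/s.
After input A: C = (2.1·19.3 + 0.119·150) / 2.219 = 26.31 mg/L.
After input B: C = (2.219·26.31 + 0.37·14.6) / 2.589 = 24.64 mg/L.

24.6 mg/L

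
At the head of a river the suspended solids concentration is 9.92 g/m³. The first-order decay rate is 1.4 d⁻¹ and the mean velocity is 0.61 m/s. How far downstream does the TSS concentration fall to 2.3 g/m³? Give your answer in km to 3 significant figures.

From C = C₀·e^(−kt), t = ln(C₀/C)/k = ln(9.92/2.3)/1.4 = 1.462/1.4 = 1.044 d.
Distance = v·t = 0.61 m/s × 9.02e+04 s = 5.502e+04 m = 55.02 km.

55.0 km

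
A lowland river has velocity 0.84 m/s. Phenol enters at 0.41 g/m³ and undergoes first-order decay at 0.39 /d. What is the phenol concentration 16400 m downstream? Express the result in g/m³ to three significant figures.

Travel time t = 16400 m / 0.84 m/s = 1.64e+04/0.84 = 1.952e+04 s = 0.226 d.
First-order decay: C = 0.41·exp(−0.39·0.226) = 0.41·0.9156 = 0.3754 g/m³.

0.375 g/m³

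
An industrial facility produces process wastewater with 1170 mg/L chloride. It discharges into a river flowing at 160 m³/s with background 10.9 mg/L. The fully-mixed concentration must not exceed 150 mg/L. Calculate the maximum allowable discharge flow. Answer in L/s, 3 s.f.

21800 L/s

Mass balance at complete mixing: C_std·(Q_w + Q_r) = Q_w·C_e + Q_r·C_b.
Rearranging, Q_w = Q_r·(C_std − C_b)/(C_e − C_std) = 160·(150 − 10.9) / (1170 − 150) = 21.82 m³/s.
= 2.182e+04 L/s.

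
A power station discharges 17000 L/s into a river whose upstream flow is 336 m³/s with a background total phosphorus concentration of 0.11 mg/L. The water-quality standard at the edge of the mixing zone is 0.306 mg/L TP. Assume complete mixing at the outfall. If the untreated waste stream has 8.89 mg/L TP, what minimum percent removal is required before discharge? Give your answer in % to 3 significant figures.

53.0 %

17000 L/s = 17 m³/s.
Mass balance: 0.306·353 = 17·Cₑ + 336·0.11.
Cₑ = (108 − 36.96) / 17 = 4.18 mg/L.
Required removal = 1 − 4.18/8.89 = 52.98 %.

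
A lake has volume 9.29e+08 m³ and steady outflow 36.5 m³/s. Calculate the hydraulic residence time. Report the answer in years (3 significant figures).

Q = 36.5 m³/s × 3.156e+07 s/yr = 1.152e+09 m³/yr.
Hydraulic residence time τ = V/Q = 9.29e+08/1.152e+09 = 0.8065 yr.

0.807 yr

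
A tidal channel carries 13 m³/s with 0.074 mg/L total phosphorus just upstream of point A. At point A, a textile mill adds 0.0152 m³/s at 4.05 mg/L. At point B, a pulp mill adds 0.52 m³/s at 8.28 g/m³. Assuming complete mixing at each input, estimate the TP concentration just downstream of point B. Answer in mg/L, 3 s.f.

0.394 mg/L

After input A: C = (13·0.074 + 0.0152·4.05) / 13.02 = 0.07864 mg/L.
After input B: C = (13.02·0.07864 + 0.52·8.28) / 13.54 = 0.3937 mg/L.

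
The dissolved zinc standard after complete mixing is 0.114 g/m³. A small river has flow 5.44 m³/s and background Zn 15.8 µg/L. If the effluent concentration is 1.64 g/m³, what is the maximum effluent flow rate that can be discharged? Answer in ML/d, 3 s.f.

15.8 µg/L = 0.0158 mg/L.
Mass balance at complete mixing: C_std·(Q_w + Q_r) = Q_w·C_e + Q_r·C_b.
Rearranging, Q_w = Q_r·(C_std − C_b)/(C_e − C_std) = 5.44·(0.114 − 0.0158) / (1.64 − 0.114) = 0.3501 m³/s.
= 30.25 ML/d.

30.2 ML/d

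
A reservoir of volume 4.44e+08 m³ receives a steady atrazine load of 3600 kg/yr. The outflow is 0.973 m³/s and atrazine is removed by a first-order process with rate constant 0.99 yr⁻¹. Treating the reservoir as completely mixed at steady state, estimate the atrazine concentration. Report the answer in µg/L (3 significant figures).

7.66 µg/L

Outflow Q = 0.973 m³/s × 3.156e+07 s/yr = 3.071e+07 m³/yr.
Steady-state CSTR mass balance: W = Q·C + k·V·C, so C = W/(Q + kV).
Q + kV = 3.071e+07 + 0.99·4.44e+08 = 4.703e+08 m³/yr.
C = 3600/4.703e+08 = 7.655e-06 kg/m³ = 0.007655 mg/L = 7.655 µg/L.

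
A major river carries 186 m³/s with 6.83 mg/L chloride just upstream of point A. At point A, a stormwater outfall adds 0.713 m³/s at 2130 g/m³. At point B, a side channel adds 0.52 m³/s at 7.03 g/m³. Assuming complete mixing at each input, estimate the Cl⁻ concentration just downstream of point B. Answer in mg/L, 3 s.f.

After input A: C = (186·6.83 + 0.713·2130) / 186.7 = 14.94 mg/L.
After input B: C = (186.7·14.94 + 0.52·7.03) / 187.2 = 14.92 mg/L.

14.9 mg/L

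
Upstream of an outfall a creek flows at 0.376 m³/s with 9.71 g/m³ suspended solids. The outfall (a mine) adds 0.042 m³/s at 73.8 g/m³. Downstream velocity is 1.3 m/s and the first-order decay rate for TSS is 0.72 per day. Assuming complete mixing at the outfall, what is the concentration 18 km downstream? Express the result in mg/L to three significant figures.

After complete mixing, C₀ = (0.042·73.8 + 0.376·9.71) / 0.418 = 16.15 mg/L.
Travel time t = 1.8e+04 m / 1.3 m/s = 1.385e+04 s = 0.1603 d.
C = 16.15·exp(−0.72·0.1603) = 16.15·0.891 = 14.39 mg/L.

14.4 mg/L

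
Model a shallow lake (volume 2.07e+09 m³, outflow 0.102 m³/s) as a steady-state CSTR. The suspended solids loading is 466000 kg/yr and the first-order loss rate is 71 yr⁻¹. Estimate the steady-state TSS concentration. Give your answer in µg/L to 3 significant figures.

3.17 µg/L

Outflow Q = 0.102 m³/s × 3.156e+07 s/yr = 3.219e+06 m³/yr.
Steady-state CSTR mass balance: W = Q·C + k·V·C, so C = W/(Q + kV).
Q + kV = 3.219e+06 + 71·2.07e+09 = 1.47e+11 m³/yr.
C = 466000/1.47e+11 = 3.171e-06 kg/m³ = 0.003171 mg/L = 3.171 µg/L.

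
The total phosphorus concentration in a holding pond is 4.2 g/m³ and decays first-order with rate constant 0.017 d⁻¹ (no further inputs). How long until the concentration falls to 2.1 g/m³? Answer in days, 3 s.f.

t = ln(C₀/C)/k = ln(4.2/2.1)/0.017 = 0.6931/0.017 = 40.77 d.

40.8 d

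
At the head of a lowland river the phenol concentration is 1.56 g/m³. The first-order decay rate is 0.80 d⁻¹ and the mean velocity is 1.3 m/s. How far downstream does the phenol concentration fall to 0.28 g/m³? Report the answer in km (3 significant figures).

From C = C₀·e^(−kt), t = ln(C₀/C)/k = ln(1.56/0.28)/0.80 = 1.718/0.80 = 2.147 d.
Distance = v·t = 1.3 m/s × 1.855e+05 s = 2.412e+05 m = 241.2 km.

241 km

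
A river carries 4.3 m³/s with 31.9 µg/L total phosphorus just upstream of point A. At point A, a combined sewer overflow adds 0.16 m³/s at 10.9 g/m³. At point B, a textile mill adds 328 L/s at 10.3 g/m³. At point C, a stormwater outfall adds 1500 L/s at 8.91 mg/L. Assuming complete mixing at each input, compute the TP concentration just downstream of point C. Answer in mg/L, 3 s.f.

2.96 mg/L

31.9 µg/L = 0.0319 mg/L.
After input A: C = (4.3·0.0319 + 0.16·10.9) / 4.46 = 0.4218 mg/L.
328 L/s = 0.328 m³/s.
After input B: C = (4.46·0.4218 + 0.328·10.3) / 4.788 = 1.098 mg/L.
1500 L/s = 1.5 m³/s.
After input C: C = (4.788·1.098 + 1.5·8.91) / 6.288 = 2.962 mg/L.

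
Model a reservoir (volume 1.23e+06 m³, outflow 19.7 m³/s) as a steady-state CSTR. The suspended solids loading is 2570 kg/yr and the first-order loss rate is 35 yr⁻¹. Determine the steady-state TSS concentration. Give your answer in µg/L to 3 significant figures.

Outflow Q = 19.7 m³/s × 3.156e+07 s/yr = 6.217e+08 m³/yr.
Steady-state CSTR mass balance: W = Q·C + k·V·C, so C = W/(Q + kV).
Q + kV = 6.217e+08 + 35·1.23e+06 = 6.647e+08 m³/yr.
C = 2570/6.647e+08 = 3.866e-06 kg/m³ = 0.003866 mg/L = 3.866 µg/L.

3.87 µg/L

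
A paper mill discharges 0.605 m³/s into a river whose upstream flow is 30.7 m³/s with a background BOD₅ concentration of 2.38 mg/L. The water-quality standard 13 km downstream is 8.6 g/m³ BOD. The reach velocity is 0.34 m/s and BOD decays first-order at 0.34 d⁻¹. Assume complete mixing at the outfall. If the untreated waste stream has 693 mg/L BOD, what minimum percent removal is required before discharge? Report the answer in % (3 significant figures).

42.8 %

Travel time to the compliance point: t = 1.3e+04/0.34 = 3.824e+04 s = 0.4425 d; decay factor exp(−0.34·0.4425) = 0.8603.
So the concentration just after mixing may be at most 8.6/0.8603 = 9.996 mg/L.
Mass balance: 9.996·31.3 = 0.605·Cₑ + 30.7·2.38.
Cₑ = (312.9 − 73.07) / 0.605 = 396.5 mg/L.
Required removal = 1 − 396.5/693 = 42.79 %.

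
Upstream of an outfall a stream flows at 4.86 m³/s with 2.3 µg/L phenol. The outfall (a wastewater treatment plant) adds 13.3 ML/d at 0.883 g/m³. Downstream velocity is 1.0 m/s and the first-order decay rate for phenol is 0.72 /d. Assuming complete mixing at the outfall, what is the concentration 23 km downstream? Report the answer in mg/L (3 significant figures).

13.3 ML/d = 0.1539 m³/s.
2.3 µg/L = 0.0023 mg/L.
After complete mixing, C₀ = (0.1539·0.883 + 4.86·0.0023) / 5.014 = 0.02934 mg/L.
Travel time t = 2.3e+04 m / 1.0 m/s = 2.3e+04 s = 0.2662 d.
C = 0.02934·exp(−0.72·0.2662) = 0.02934·0.8256 = 0.02422 mg/L.

0.0242 mg/L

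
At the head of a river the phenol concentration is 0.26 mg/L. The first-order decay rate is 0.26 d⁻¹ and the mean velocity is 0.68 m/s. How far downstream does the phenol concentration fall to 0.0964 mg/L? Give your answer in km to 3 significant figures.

224 km

From C = C₀·e^(−kt), t = ln(C₀/C)/k = ln(0.26/0.0964)/0.26 = 0.9922/0.26 = 3.816 d.
Distance = v·t = 0.68 m/s × 3.297e+05 s = 2.242e+05 m = 224.2 km.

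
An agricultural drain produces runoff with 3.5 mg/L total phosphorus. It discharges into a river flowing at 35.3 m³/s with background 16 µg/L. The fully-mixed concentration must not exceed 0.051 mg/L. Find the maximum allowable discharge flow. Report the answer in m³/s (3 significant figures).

16 µg/L = 0.016 mg/L.
Mass balance at complete mixing: C_std·(Q_w + Q_r) = Q_w·C_e + Q_r·C_b.
Rearranging, Q_w = Q_r·(C_std − C_b)/(C_e − C_std) = 35.3·(0.051 − 0.016) / (3.5 − 0.051) = 0.3582 m³/s.

0.358 m³/s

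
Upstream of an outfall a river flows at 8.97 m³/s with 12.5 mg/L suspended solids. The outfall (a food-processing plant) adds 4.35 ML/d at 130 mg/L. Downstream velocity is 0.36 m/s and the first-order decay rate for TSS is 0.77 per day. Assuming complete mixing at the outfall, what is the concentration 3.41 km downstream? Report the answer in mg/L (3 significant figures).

4.35 ML/d = 0.05035 m³/s.
After complete mixing, C₀ = (0.05035·130 + 8.97·12.5) / 9.02 = 13.16 mg/L.
Travel time t = 3410 m / 0.36 m/s = 9472 s = 0.1096 d.
C = 13.16·exp(−0.77·0.1096) = 13.16·0.919 = 12.09 mg/L.

12.1 mg/L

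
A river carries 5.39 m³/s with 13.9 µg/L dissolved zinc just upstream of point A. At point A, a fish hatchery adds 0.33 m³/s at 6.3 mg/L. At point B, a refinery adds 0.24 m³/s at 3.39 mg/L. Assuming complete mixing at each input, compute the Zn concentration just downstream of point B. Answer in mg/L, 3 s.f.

0.498 mg/L

13.9 µg/L = 0.0139 mg/L.
After input A: C = (5.39·0.0139 + 0.33·6.3) / 5.72 = 0.3766 mg/L.
After input B: C = (5.72·0.3766 + 0.24·3.39) / 5.96 = 0.4979 mg/L.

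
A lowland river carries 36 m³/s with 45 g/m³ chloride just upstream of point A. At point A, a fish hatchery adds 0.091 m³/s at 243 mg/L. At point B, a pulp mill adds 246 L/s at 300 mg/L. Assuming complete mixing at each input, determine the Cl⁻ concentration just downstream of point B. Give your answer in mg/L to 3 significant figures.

47.2 mg/L

After input A: C = (36·45 + 0.091·243) / 36.09 = 45.5 mg/L.
246 L/s = 0.246 m³/s.
After input B: C = (36.09·45.5 + 0.246·300) / 36.34 = 47.22 mg/L.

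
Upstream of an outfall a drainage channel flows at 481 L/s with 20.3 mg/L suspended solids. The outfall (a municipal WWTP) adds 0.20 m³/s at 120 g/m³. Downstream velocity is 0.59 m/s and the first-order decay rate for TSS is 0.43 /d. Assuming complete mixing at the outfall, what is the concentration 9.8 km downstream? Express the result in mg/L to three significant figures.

481 L/s = 0.481 m³/s.
After complete mixing, C₀ = (0.2·120 + 0.481·20.3) / 0.681 = 49.58 mg/L.
Travel time t = 9800 m / 0.59 m/s = 1.661e+04 s = 0.1922 d.
C = 49.58·exp(−0.43·0.1922) = 49.58·0.9207 = 45.65 mg/L.

45.6 mg/L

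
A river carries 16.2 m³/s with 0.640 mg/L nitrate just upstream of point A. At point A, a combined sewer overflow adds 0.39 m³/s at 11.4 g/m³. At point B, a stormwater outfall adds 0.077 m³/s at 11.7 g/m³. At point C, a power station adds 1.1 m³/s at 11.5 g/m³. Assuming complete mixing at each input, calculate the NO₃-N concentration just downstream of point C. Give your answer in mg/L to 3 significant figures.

1.60 mg/L

After input A: C = (16.2·0.64 + 0.39·11.4) / 16.59 = 0.8929 mg/L.
After input B: C = (16.59·0.8929 + 0.077·11.7) / 16.67 = 0.9429 mg/L.
After input C: C = (16.67·0.9429 + 1.1·11.5) / 17.77 = 1.596 mg/L.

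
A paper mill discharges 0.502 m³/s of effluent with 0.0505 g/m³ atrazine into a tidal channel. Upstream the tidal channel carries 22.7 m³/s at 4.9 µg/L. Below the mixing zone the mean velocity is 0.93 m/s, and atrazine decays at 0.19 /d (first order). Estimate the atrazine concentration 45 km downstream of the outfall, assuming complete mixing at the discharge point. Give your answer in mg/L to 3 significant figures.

4.9 µg/L = 0.0049 mg/L.
After complete mixing, C₀ = (0.502·0.0505 + 22.7·0.0049) / 23.2 = 0.005887 mg/L.
Travel time t = 4.5e+04 m / 0.93 m/s = 4.839e+04 s = 0.56 d.
C = 0.005887·exp(−0.19·0.56) = 0.005887·0.8991 = 0.005292 mg/L.

0.00529 mg/L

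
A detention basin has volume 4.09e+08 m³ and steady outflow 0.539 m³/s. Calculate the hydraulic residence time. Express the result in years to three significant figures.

24.0 yr

Q = 0.539 m³/s × 3.156e+07 s/yr = 1.701e+07 m³/yr.
Hydraulic residence time τ = V/Q = 4.09e+08/1.701e+07 = 24.05 yr.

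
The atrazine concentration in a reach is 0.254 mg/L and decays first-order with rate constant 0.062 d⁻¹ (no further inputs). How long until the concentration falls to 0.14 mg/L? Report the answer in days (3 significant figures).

t = ln(C₀/C)/k = ln(0.254/0.14)/0.062 = 0.5957/0.062 = 9.608 d.

9.61 d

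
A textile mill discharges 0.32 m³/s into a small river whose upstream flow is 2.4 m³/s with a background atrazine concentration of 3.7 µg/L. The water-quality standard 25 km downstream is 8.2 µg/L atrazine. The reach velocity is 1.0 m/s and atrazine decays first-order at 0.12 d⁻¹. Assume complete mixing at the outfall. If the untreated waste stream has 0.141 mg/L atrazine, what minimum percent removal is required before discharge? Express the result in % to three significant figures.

3.7 µg/L = 0.0037 mg/L.
8.2 µg/L = 0.0082 mg/L.
Travel time to the compliance point: t = 2.5e+04/1.0 = 2.5e+04 s = 0.2894 d; decay factor exp(−0.12·0.2894) = 0.9659.
So the concentration just after mixing may be at most 0.0082/0.9659 = 0.00849 mg/L.
Mass balance: 0.00849·2.72 = 0.32·Cₑ + 2.4·0.0037.
Cₑ = (0.02309 − 0.00888) / 0.32 = 0.04441 mg/L.
Required removal = 1 − 0.04441/0.141 = 68.5 %.

68.5 %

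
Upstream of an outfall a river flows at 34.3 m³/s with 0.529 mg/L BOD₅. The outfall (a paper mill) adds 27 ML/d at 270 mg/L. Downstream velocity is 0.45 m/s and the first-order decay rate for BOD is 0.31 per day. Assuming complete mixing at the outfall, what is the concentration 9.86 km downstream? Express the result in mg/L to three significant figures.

27 ML/d = 0.3125 m³/s.
After complete mixing, C₀ = (0.3125·270 + 34.3·0.529) / 34.61 = 2.962 mg/L.
Travel time t = 9860 m / 0.45 m/s = 2.191e+04 s = 0.2536 d.
C = 2.962·exp(−0.31·0.2536) = 2.962·0.9244 = 2.738 mg/L.

2.74 mg/L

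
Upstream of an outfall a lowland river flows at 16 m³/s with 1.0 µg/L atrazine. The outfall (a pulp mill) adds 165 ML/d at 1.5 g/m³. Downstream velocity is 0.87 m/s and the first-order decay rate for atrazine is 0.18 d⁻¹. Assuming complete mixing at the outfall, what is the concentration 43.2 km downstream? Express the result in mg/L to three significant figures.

165 ML/d = 1.91 m³/s.
1.0 µg/L = 0.001 mg/L.
After complete mixing, C₀ = (1.91·1.5 + 16·0.001) / 17.91 = 0.1608 mg/L.
Travel time t = 4.32e+04 m / 0.87 m/s = 4.966e+04 s = 0.5747 d.
C = 0.1608·exp(−0.18·0.5747) = 0.1608·0.9017 = 0.145 mg/L.

0.145 mg/L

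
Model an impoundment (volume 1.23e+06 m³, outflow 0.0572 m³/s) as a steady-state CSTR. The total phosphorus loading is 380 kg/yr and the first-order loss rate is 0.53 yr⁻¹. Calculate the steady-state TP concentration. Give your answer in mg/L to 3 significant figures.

Outflow Q = 0.0572 m³/s × 3.156e+07 s/yr = 1.805e+06 m³/yr.
Steady-state CSTR mass balance: W = Q·C + k·V·C, so C = W/(Q + kV).
Q + kV = 1.805e+06 + 0.53·1.23e+06 = 2.457e+06 m³/yr.
C = 380/2.457e+06 = 0.0001547 kg/m³ = 0.1547 mg/L.

0.155 mg/L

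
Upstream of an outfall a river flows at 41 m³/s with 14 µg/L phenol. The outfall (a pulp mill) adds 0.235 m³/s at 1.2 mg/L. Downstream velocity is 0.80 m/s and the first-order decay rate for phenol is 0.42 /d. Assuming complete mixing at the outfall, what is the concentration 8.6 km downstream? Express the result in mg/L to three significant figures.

0.0197 mg/L

14 µg/L = 0.014 mg/L.
After complete mixing, C₀ = (0.235·1.2 + 41·0.014) / 41.23 = 0.02076 mg/L.
Travel time t = 8600 m / 0.80 m/s = 1.075e+04 s = 0.1244 d.
C = 0.02076·exp(−0.42·0.1244) = 0.02076·0.9491 = 0.0197 mg/L.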